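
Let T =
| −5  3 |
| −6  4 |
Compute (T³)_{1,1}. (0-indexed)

tr T = −1 and det T = −2, so the characteristic polynomial is λ² − (−1)λ + (−2) with roots 1 and −2.
Eigenvectors give P = [[1, 1], [2, 1]] with P⁻¹ = [[−1, 1], [2, −1]], and T = P·diag(1, −2)·P⁻¹.
Then T³ = P·diag(1, −8)·P⁻¹ = [[1, −8], [2, −8]] · [[−1, 1], [2, −1]] = [[−17, 9], [−18, 10]].

10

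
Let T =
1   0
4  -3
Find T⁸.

[[1, 0], [-6560, 6561]]

tr T = -2 and det T = -3, so the characteristic polynomial is λ² − (-2)λ + (-3) with roots -3 and 1.
Eigenvectors give P = [[0, 1], [-1, 1]] with P⁻¹ = [[1, -1], [1, 0]], and T = P·diag(-3, 1)·P⁻¹.
Then T⁸ = P·diag(6561, 1)·P⁻¹ = [[0, 1], [-6561, 1]] · [[1, -1], [1, 0]] = [[1, 0], [-6560, 6561]].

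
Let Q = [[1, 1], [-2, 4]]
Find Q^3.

tr Q = 5 and det Q = 6, so the characteristic polynomial is λ² − (5)λ + (6) with roots 2 and 3.
Eigenvectors give P = [[1, -1], [1, -2]] with P⁻¹ = [[2, -1], [1, -1]], and Q = P·diag(2, 3)·P⁻¹.
Then Q^3 = P·diag(8, 27)·P⁻¹ = [[8, -27], [8, -54]] · [[2, -1], [1, -1]] = [[-11, 19], [-38, 46]].

[[-11, 19], [-38, 46]]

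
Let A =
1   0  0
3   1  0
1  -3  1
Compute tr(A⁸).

A = I + N where N = [[0, 0, 0], [3, 0, 0], [1, -3, 0]] is strictly lower-triangular, so N³ = 0.
(I + N)⁸ = I + 8·N + 28·N² = [[1, 0, 0], [24, 1, 0], [-244, -24, 1]].

3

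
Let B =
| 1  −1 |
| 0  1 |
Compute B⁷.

[[1, −7], [0, 1]]

B = I + N where N = [[0, −1], [0, 0]] is strictly upper-triangular, so N² = 0.
(I + N)⁷ = I + 7·N = [[1, −7], [0, 1]].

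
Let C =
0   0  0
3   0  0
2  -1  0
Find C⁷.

[[0, 0, 0], [0, 0, 0], [0, 0, 0]]

C is strictly triangular, hence nilpotent: C³ = 0, so C⁷ = 0.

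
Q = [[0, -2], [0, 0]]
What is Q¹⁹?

Q is strictly triangular, hence nilpotent: Q² = 0, so Q¹⁹ = 0.

[[0, 0], [0, 0]]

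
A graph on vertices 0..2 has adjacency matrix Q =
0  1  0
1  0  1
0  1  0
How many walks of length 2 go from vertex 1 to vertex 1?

The number of length-2 walks from vertex 1 to vertex 1 is entry (1,1) of Q², where Q is the adjacency matrix.
Q² = [[1, 0, 1], [0, 2, 0], [1, 0, 1]]

2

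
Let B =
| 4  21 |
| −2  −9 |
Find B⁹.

tr B = −5 and det B = 6, so the characteristic polynomial is λ² − (−5)λ + (6) with roots −3 and −2.
Eigenvectors give P = [[3, 7], [−1, −2]] with P⁻¹ = [[−2, −7], [1, 3]], and B = P·diag(−3, −2)·P⁻¹.
Then B⁹ = P·diag(−19683, −512)·P⁻¹ = [[−59049, −3584], [19683, 1024]] · [[−2, −7], [1, 3]] = [[114514, 402591], [−38342, −134709]].

[[114514, 402591], [−38342, −134709]]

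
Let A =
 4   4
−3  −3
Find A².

A² = A (a projection; rank 1, trace 1), so A² = A.

[[4, 4], [−3, −3]]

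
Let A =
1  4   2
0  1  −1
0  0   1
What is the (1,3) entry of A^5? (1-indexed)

A = I + N where N = [[0, 4, 2], [0, 0, −1], [0, 0, 0]] is strictly upper-triangular, so N^3 = 0.
(I + N)^5 = I + 5·N + 10·N^2 = [[1, 20, −30], [0, 1, −5], [0, 0, 1]].

−30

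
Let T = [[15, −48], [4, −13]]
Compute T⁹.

tr T = 2 and det T = −3, so the characteristic polynomial is λ² − (2)λ + (−3) with roots 3 and −1.
Eigenvectors give P = [[4, 3], [1, 1]] with P⁻¹ = [[1, −3], [−1, 4]], and T = P·diag(3, −1)·P⁻¹.
Then T⁹ = P·diag(19683, −1)·P⁻¹ = [[78732, −3], [19683, −1]] · [[1, −3], [−1, 4]] = [[78735, −236208], [19684, −59053]].

[[78735, −236208], [19684, −59053]]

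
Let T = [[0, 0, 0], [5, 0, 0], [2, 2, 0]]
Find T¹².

[[0, 0, 0], [0, 0, 0], [0, 0, 0]]

T is strictly triangular, hence nilpotent: T³ = 0, so T¹² = 0.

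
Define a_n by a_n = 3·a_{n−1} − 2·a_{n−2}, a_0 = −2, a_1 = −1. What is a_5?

29

With companion matrix Q = [[3, −2], [1, 0]], [a_n, a_{n−1}]ᵀ = Q·[a_{n−1}, a_{n−2}]ᵀ, so [a_5, a_4]ᵀ = Q⁴·[a_1, a_0]ᵀ.
Q⁴ = [[31, −30], [15, −14]], giving [a_5, a_4]ᵀ = [[29], [13]].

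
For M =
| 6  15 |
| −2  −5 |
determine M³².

M² = M (a projection; rank 1, trace 1), so M³² = M.

[[6, 15], [−2, −5]]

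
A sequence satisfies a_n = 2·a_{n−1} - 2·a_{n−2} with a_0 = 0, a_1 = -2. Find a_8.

0

With companion matrix T = [[2, -2], [1, 0]], [a_n, a_{n−1}]ᵀ = T·[a_{n−1}, a_{n−2}]ᵀ, so [a_8, a_7]ᵀ = T⁷·[a_1, a_0]ᵀ.
T⁷ = [[0, 16], [-8, 16]], giving [a_8, a_7]ᵀ = [[0], [16]].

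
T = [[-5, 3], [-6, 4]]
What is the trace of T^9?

-511

tr T = -1 and det T = -2, so the characteristic polynomial is λ² − (-1)λ + (-2) with roots -2 and 1.
Eigenvectors give P = [[1, -1], [1, -2]] with P⁻¹ = [[2, -1], [1, -1]], and T = P·diag(-2, 1)·P⁻¹.
Then T^9 = P·diag(-512, 1)·P⁻¹ = [[-512, -1], [-512, -2]] · [[2, -1], [1, -1]] = [[-1025, 513], [-1026, 514]].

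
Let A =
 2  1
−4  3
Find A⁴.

A² = [[0, 5], [−20, 5]]
A³ = [[−20, 15], [−60, −5]]
A⁴ = [[−100, 25], [−100, −75]]

[[−100, 25], [−100, −75]]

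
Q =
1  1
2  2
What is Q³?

[[9, 9], [18, 18]]

Q² = [[3, 3], [6, 6]]
Q³ = [[9, 9], [18, 18]]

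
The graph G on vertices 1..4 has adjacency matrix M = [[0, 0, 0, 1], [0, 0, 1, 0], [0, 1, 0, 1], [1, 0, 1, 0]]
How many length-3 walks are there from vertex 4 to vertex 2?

The number of length-3 walks from vertex 4 to vertex 2 is entry (4,2) of M^3, where M is the adjacency matrix.
M^2 = [[1, 0, 1, 0], [0, 1, 0, 1], [1, 0, 2, 0], [0, 1, 0, 2]]
M^3 = [[0, 1, 0, 2], [1, 0, 2, 0], [0, 2, 0, 3], [2, 0, 3, 0]]

0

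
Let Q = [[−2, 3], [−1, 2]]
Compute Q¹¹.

[[−2, 3], [−1, 2]]

Q² = I (check: tr Q = 0 and det Q = −1), so Q¹¹ = Q since 11 is odd.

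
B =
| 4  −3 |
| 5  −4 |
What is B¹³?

[[4, −3], [5, −4]]

B² = I (check: tr B = 0 and det B = −1), so B¹³ = B since 13 is odd.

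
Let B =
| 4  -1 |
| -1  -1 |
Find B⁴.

[[298, -57], [-57, 13]]

B² = [[17, -3], [-3, 2]]
B³ = [[71, -14], [-14, 1]]
B⁴ = [[298, -57], [-57, 13]]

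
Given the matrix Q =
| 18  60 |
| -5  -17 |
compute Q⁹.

tr Q = 1 and det Q = -6, so the characteristic polynomial is λ² − (1)λ + (-6) with roots 3 and -2.
Eigenvectors give P = [[4, -3], [-1, 1]] with P⁻¹ = [[1, 3], [1, 4]], and Q = P·diag(3, -2)·P⁻¹.
Then Q⁹ = P·diag(19683, -512)·P⁻¹ = [[78732, 1536], [-19683, -512]] · [[1, 3], [1, 4]] = [[80268, 242340], [-20195, -61097]].

[[80268, 242340], [-20195, -61097]]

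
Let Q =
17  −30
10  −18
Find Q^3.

tr Q = −1 and det Q = −6, so the characteristic polynomial is λ² − (−1)λ + (−6) with roots −3 and 2.
Eigenvectors give P = [[3, −2], [2, −1]] with P⁻¹ = [[−1, 2], [−2, 3]], and Q = P·diag(−3, 2)·P⁻¹.
Then Q^3 = P·diag(−27, 8)·P⁻¹ = [[−81, −16], [−54, −8]] · [[−1, 2], [−2, 3]] = [[113, −210], [70, −132]].

[[113, −210], [70, −132]]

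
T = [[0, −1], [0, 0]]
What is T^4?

[[0, 0], [0, 0]]

T is strictly triangular, hence nilpotent: T^2 = 0, so T^4 = 0.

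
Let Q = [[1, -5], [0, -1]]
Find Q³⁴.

[[1, 0], [0, 1]]

Q² = I (check: tr Q = 0 and det Q = -1), so Q³⁴ = I since 34 is even.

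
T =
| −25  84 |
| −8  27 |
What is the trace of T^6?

730

tr T = 2 and det T = −3, so the characteristic polynomial is λ² − (2)λ + (−3) with roots 3 and −1.
Eigenvectors give P = [[3, 7], [1, 2]] with P⁻¹ = [[−2, 7], [1, −3]], and T = P·diag(3, −1)·P⁻¹.
Then T^6 = P·diag(729, 1)·P⁻¹ = [[2187, 7], [729, 2]] · [[−2, 7], [1, −3]] = [[−4367, 15288], [−1456, 5097]].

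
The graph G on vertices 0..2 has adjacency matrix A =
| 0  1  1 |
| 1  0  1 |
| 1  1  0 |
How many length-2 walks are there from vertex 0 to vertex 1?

The number of length-2 walks from vertex 0 to vertex 1 is entry (0,1) of A², where A is the adjacency matrix.
A² = [[2, 1, 1], [1, 2, 1], [1, 1, 2]]

1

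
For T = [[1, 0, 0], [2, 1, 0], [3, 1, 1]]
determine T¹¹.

[[1, 0, 0], [22, 1, 0], [143, 11, 1]]

T = I + N where N = [[0, 0, 0], [2, 0, 0], [3, 1, 0]] is strictly lower-triangular, so N³ = 0.
(I + N)¹¹ = I + 11·N + 55·N² = [[1, 0, 0], [22, 1, 0], [143, 11, 1]].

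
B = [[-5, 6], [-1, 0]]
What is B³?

[[-65, 114], [-19, 30]]

tr B = -5 and det B = 6, so the characteristic polynomial is λ² − (-5)λ + (6) with roots -3 and -2.
Eigenvectors give P = [[3, 2], [1, 1]] with P⁻¹ = [[1, -2], [-1, 3]], and B = P·diag(-3, -2)·P⁻¹.
Then B³ = P·diag(-27, -8)·P⁻¹ = [[-81, -16], [-27, -8]] · [[1, -2], [-1, 3]] = [[-65, 114], [-19, 30]].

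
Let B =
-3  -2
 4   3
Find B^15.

[[-3, -2], [4, 3]]

B² = I (check: tr B = 0 and det B = -1), so B^15 = B since 15 is odd.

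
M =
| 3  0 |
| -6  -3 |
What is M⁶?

[[729, 0], [0, 729]]

tr M = 0 and det M = -9, so the characteristic polynomial is λ² − (0)λ + (-9) with roots -3 and 3.
Eigenvectors give P = [[0, 1], [1, -1]] with P⁻¹ = [[1, 1], [1, 0]], and M = P·diag(-3, 3)·P⁻¹.
Then M⁶ = P·diag(729, 729)·P⁻¹ = [[0, 729], [729, -729]] · [[1, 1], [1, 0]] = [[729, 0], [0, 729]].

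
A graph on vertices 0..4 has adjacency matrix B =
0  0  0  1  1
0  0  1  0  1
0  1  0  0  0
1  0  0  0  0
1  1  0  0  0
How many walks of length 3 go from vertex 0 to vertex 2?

The number of length-3 walks from vertex 0 to vertex 2 is entry (0,2) of B^3, where B is the adjacency matrix.
B^2 = [[2, 1, 0, 0, 0], [1, 2, 0, 0, 0], [0, 0, 1, 0, 1], [0, 0, 0, 1, 1], [0, 0, 1, 1, 2]]
B^3 = [[0, 0, 1, 2, 3], [0, 0, 2, 1, 3], [1, 2, 0, 0, 0], [2, 1, 0, 0, 0], [3, 3, 0, 0, 0]]

1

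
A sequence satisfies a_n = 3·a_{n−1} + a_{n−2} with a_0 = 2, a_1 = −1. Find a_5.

−43

With companion matrix B = [[3, 1], [1, 0]], [a_n, a_{n−1}]ᵀ = B·[a_{n−1}, a_{n−2}]ᵀ, so [a_5, a_4]ᵀ = B^4·[a_1, a_0]ᵀ.
B^4 = [[109, 33], [33, 10]], giving [a_5, a_4]ᵀ = [[−43], [−13]].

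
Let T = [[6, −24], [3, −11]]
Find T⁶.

[[−5256, 15960], [−1995, 6049]]

tr T = −5 and det T = 6, so the characteristic polynomial is λ² − (−5)λ + (6) with roots −2 and −3.
Eigenvectors give P = [[3, −8], [1, −3]] with P⁻¹ = [[3, −8], [1, −3]], and T = P·diag(−2, −3)·P⁻¹.
Then T⁶ = P·diag(64, 729)·P⁻¹ = [[192, −5832], [64, −2187]] · [[3, −8], [1, −3]] = [[−5256, 15960], [−1995, 6049]].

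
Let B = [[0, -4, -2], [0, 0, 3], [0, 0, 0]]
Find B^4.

B is strictly triangular, hence nilpotent: B^3 = 0, so B^4 = 0.

[[0, 0, 0], [0, 0, 0], [0, 0, 0]]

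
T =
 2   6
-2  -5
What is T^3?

[[20, 42], [-14, -29]]

tr T = -3 and det T = 2, so the characteristic polynomial is λ² − (-3)λ + (2) with roots -2 and -1.
Eigenvectors give P = [[-3, -2], [2, 1]] with P⁻¹ = [[1, 2], [-2, -3]], and T = P·diag(-2, -1)·P⁻¹.
Then T^3 = P·diag(-8, -1)·P⁻¹ = [[24, 2], [-16, -1]] · [[1, 2], [-2, -3]] = [[20, 42], [-14, -29]].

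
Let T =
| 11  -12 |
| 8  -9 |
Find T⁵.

tr T = 2 and det T = -3, so the characteristic polynomial is λ² − (2)λ + (-3) with roots -1 and 3.
Eigenvectors give P = [[1, -3], [1, -2]] with P⁻¹ = [[-2, 3], [-1, 1]], and T = P·diag(-1, 3)·P⁻¹.
Then T⁵ = P·diag(-1, 243)·P⁻¹ = [[-1, -729], [-1, -486]] · [[-2, 3], [-1, 1]] = [[731, -732], [488, -489]].

[[731, -732], [488, -489]]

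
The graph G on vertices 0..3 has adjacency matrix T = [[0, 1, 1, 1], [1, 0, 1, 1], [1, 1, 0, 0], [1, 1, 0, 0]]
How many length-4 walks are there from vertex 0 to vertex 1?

14

The number of length-4 walks from vertex 0 to vertex 1 is entry (0,1) of T^4, where T is the adjacency matrix.
T^2 = [[3, 2, 1, 1], [2, 3, 1, 1], [1, 1, 2, 2], [1, 1, 2, 2]]
T^3 = [[4, 5, 5, 5], [5, 4, 5, 5], [5, 5, 2, 2], [5, 5, 2, 2]]
T^4 = [[15, 14, 9, 9], [14, 15, 9, 9], [9, 9, 10, 10], [9, 9, 10, 10]]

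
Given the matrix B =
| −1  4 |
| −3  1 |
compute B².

[[−11, 0], [0, −11]]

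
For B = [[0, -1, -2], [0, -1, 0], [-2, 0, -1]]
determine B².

[[4, 1, 2], [0, 1, 0], [2, 2, 5]]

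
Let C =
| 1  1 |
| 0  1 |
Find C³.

[[1, 3], [0, 1]]

C = I + N where N = [[0, 1], [0, 0]] is strictly upper-triangular, so N² = 0.
(I + N)³ = I + 3·N = [[1, 3], [0, 1]].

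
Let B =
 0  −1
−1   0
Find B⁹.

B² = I (check: tr B = 0 and det B = −1), so B⁹ = B since 9 is odd.

[[0, −1], [−1, 0]]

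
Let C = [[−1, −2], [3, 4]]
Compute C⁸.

tr C = 3 and det C = 2, so the characteristic polynomial is λ² − (3)λ + (2) with roots 2 and 1.
Eigenvectors give P = [[−2, −1], [3, 1]] with P⁻¹ = [[1, 1], [−3, −2]], and C = P·diag(2, 1)·P⁻¹.
Then C⁸ = P·diag(256, 1)·P⁻¹ = [[−512, −1], [768, 1]] · [[1, 1], [−3, −2]] = [[−509, −510], [765, 766]].

[[−509, −510], [765, 766]]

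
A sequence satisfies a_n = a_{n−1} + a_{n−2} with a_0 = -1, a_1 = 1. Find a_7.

5

With companion matrix T = [[1, 1], [1, 0]], [a_n, a_{n−1}]ᵀ = T·[a_{n−1}, a_{n−2}]ᵀ, so [a_7, a_6]ᵀ = T⁶·[a_1, a_0]ᵀ.
T⁶ = [[13, 8], [8, 5]], giving [a_7, a_6]ᵀ = [[5], [3]].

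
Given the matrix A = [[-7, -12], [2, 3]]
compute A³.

tr A = -4 and det A = 3, so the characteristic polynomial is λ² − (-4)λ + (3) with roots -3 and -1.
Eigenvectors give P = [[-3, -2], [1, 1]] with P⁻¹ = [[-1, -2], [1, 3]], and A = P·diag(-3, -1)·P⁻¹.
Then A³ = P·diag(-27, -1)·P⁻¹ = [[81, 2], [-27, -1]] · [[-1, -2], [1, 3]] = [[-79, -156], [26, 51]].

[[-79, -156], [26, 51]]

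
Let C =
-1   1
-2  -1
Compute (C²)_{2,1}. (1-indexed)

4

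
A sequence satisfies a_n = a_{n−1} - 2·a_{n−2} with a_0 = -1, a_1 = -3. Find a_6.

-17

With companion matrix M = [[1, -2], [1, 0]], [a_n, a_{n−1}]ᵀ = M·[a_{n−1}, a_{n−2}]ᵀ, so [a_6, a_5]ᵀ = M⁵·[a_1, a_0]ᵀ.
M⁵ = [[5, 2], [-1, 6]], giving [a_6, a_5]ᵀ = [[-17], [-3]].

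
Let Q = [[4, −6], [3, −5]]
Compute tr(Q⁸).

257

tr Q = −1 and det Q = −2, so the characteristic polynomial is λ² − (−1)λ + (−2) with roots −2 and 1.
Eigenvectors give P = [[1, 2], [1, 1]] with P⁻¹ = [[−1, 2], [1, −1]], and Q = P·diag(−2, 1)·P⁻¹.
Then Q⁸ = P·diag(256, 1)·P⁻¹ = [[256, 2], [256, 1]] · [[−1, 2], [1, −1]] = [[−254, 510], [−255, 511]].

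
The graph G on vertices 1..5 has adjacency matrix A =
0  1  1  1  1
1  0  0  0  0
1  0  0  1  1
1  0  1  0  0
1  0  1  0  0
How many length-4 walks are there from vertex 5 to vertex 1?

10

The number of length-4 walks from vertex 5 to vertex 1 is entry (5,1) of A⁴, where A is the adjacency matrix.
A² = [[4, 0, 2, 1, 1], [0, 1, 1, 1, 1], [2, 1, 3, 1, 1], [1, 1, 1, 2, 2], [1, 1, 1, 2, 2]]
A³ = [[4, 4, 6, 6, 6], [4, 0, 2, 1, 1], [6, 2, 4, 5, 5], [6, 1, 5, 2, 2], [6, 1, 5, 2, 2]]
A⁴ = [[22, 4, 16, 10, 10], [4, 4, 6, 6, 6], [16, 6, 16, 10, 10], [10, 6, 10, 11, 11], [10, 6, 10, 11, 11]]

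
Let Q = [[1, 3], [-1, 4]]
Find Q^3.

Q^2 = [[-2, 15], [-5, 13]]
Q^3 = [[-17, 54], [-18, 37]]

[[-17, 54], [-18, 37]]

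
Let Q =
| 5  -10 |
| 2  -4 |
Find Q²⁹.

Q² = Q (a projection; rank 1, trace 1), so Q²⁹ = Q.

[[5, -10], [2, -4]]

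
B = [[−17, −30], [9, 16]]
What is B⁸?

[[1531, 2550], [−765, −1274]]

tr B = −1 and det B = −2, so the characteristic polynomial is λ² − (−1)λ + (−2) with roots 1 and −2.
Eigenvectors give P = [[−5, −2], [3, 1]] with P⁻¹ = [[1, 2], [−3, −5]], and B = P·diag(1, −2)·P⁻¹.
Then B⁸ = P·diag(1, 256)·P⁻¹ = [[−5, −512], [3, 256]] · [[1, 2], [−3, −5]] = [[1531, 2550], [−765, −1274]].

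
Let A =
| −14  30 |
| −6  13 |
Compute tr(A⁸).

tr A = −1 and det A = −2, so the characteristic polynomial is λ² − (−1)λ + (−2) with roots −2 and 1.
Eigenvectors give P = [[5, −2], [2, −1]] with P⁻¹ = [[1, −2], [2, −5]], and A = P·diag(−2, 1)·P⁻¹.
Then A⁸ = P·diag(256, 1)·P⁻¹ = [[1280, −2], [512, −1]] · [[1, −2], [2, −5]] = [[1276, −2550], [510, −1019]].

257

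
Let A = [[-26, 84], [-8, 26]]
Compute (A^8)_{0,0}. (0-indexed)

256

tr A = 0 and det A = -4, so the characteristic polynomial is λ² − (0)λ + (-4) with roots 2 and -2.
Eigenvectors give P = [[-3, -7], [-1, -2]] with P⁻¹ = [[2, -7], [-1, 3]], and A = P·diag(2, -2)·P⁻¹.
Then A^8 = P·diag(256, 256)·P⁻¹ = [[-768, -1792], [-256, -512]] · [[2, -7], [-1, 3]] = [[256, 0], [0, 256]].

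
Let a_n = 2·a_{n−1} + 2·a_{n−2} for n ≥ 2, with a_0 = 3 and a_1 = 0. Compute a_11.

With companion matrix T = [[2, 2], [1, 0]], [a_n, a_{n−1}]ᵀ = T·[a_{n−1}, a_{n−2}]ᵀ, so [a_11, a_10]ᵀ = T^10·[a_1, a_0]ᵀ.
T^10 = [[18272, 13376], [6688, 4896]], giving [a_11, a_10]ᵀ = [[40128], [14688]].

40128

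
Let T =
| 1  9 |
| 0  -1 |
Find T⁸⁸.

T² = I (check: tr T = 0 and det T = -1), so T⁸⁸ = I since 88 is even.

[[1, 0], [0, 1]]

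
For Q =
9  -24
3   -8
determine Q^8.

Q² = Q (a projection; rank 1, trace 1), so Q^8 = Q.

[[9, -24], [3, -8]]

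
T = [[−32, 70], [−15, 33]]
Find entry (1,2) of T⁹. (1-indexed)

tr T = 1 and det T = −6, so the characteristic polynomial is λ² − (1)λ + (−6) with roots 3 and −2.
Eigenvectors give P = [[2, −7], [1, −3]] with P⁻¹ = [[−3, 7], [−1, 2]], and T = P·diag(3, −2)·P⁻¹.
Then T⁹ = P·diag(19683, −512)·P⁻¹ = [[39366, 3584], [19683, 1536]] · [[−3, 7], [−1, 2]] = [[−121682, 282730], [−60585, 140853]].

282730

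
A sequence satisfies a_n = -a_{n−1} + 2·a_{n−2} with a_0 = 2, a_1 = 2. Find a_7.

2

With companion matrix T = [[-1, 2], [1, 0]], [a_n, a_{n−1}]ᵀ = T·[a_{n−1}, a_{n−2}]ᵀ, so [a_7, a_6]ᵀ = T⁶·[a_1, a_0]ᵀ.
T⁶ = [[43, -42], [-21, 22]], giving [a_7, a_6]ᵀ = [[2], [2]].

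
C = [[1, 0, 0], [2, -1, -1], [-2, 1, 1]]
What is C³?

[[1, 0, 0], [2, 0, 0], [-2, 0, 0]]

C² = [[1, 0, 0], [2, 0, 0], [-2, 0, 0]]
C³ = [[1, 0, 0], [2, 0, 0], [-2, 0, 0]]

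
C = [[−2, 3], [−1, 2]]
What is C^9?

C² = I (check: tr C = 0 and det C = −1), so C^9 = C since 9 is odd.

[[−2, 3], [−1, 2]]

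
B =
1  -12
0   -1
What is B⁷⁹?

[[1, -12], [0, -1]]

B² = I (check: tr B = 0 and det B = -1), so B⁷⁹ = B since 79 is odd.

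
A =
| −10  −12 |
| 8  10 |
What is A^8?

[[256, 0], [0, 256]]

tr A = 0 and det A = −4, so the characteristic polynomial is λ² − (0)λ + (−4) with roots −2 and 2.
Eigenvectors give P = [[−3, 1], [2, −1]] with P⁻¹ = [[−1, −1], [−2, −3]], and A = P·diag(−2, 2)·P⁻¹.
Then A^8 = P·diag(256, 256)·P⁻¹ = [[−768, 256], [512, −256]] · [[−1, −1], [−2, −3]] = [[256, 0], [0, 256]].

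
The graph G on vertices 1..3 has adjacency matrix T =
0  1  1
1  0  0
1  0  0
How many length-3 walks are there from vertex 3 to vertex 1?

2

The number of length-3 walks from vertex 3 to vertex 1 is entry (3,1) of T^3, where T is the adjacency matrix.
T^2 = [[2, 0, 0], [0, 1, 1], [0, 1, 1]]
T^3 = [[0, 2, 2], [2, 0, 0], [2, 0, 0]]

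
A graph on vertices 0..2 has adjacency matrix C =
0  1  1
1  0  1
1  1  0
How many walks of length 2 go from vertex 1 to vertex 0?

1

The number of length-2 walks from vertex 1 to vertex 0 is entry (1,0) of C², where C is the adjacency matrix.
C² = [[2, 1, 1], [1, 2, 1], [1, 1, 2]]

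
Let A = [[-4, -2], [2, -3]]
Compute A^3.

[[-20, -66], [66, 13]]

A^2 = [[12, 14], [-14, 5]]
A^3 = [[-20, -66], [66, 13]]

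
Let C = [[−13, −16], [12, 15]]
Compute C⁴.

tr C = 2 and det C = −3, so the characteristic polynomial is λ² − (2)λ + (−3) with roots −1 and 3.
Eigenvectors give P = [[4, 1], [−3, −1]] with P⁻¹ = [[1, 1], [−3, −4]], and C = P·diag(−1, 3)·P⁻¹.
Then C⁴ = P·diag(1, 81)·P⁻¹ = [[4, 81], [−3, −81]] · [[1, 1], [−3, −4]] = [[−239, −320], [240, 321]].

[[−239, −320], [240, 321]]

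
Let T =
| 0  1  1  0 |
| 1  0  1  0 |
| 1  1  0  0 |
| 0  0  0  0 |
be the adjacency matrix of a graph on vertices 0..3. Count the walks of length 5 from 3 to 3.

0

The number of length-5 walks from vertex 3 to vertex 3 is entry (3,3) of T⁵, where T is the adjacency matrix.
T² = [[2, 1, 1, 0], [1, 2, 1, 0], [1, 1, 2, 0], [0, 0, 0, 0]]
T³ = [[2, 3, 3, 0], [3, 2, 3, 0], [3, 3, 2, 0], [0, 0, 0, 0]]
T⁴ = [[6, 5, 5, 0], [5, 6, 5, 0], [5, 5, 6, 0], [0, 0, 0, 0]]
T⁵ = [[10, 11, 11, 0], [11, 10, 11, 0], [11, 11, 10, 0], [0, 0, 0, 0]]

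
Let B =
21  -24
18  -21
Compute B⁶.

[[729, 0], [0, 729]]

tr B = 0 and det B = -9, so the characteristic polynomial is λ² − (0)λ + (-9) with roots -3 and 3.
Eigenvectors give P = [[1, 4], [1, 3]] with P⁻¹ = [[-3, 4], [1, -1]], and B = P·diag(-3, 3)·P⁻¹.
Then B⁶ = P·diag(729, 729)·P⁻¹ = [[729, 2916], [729, 2187]] · [[-3, 4], [1, -1]] = [[729, 0], [0, 729]].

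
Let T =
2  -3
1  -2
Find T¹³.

T² = I (check: tr T = 0 and det T = -1), so T¹³ = T since 13 is odd.

[[2, -3], [1, -2]]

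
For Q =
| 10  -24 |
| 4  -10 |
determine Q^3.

tr Q = 0 and det Q = -4, so the characteristic polynomial is λ² − (0)λ + (-4) with roots 2 and -2.
Eigenvectors give P = [[3, 2], [1, 1]] with P⁻¹ = [[1, -2], [-1, 3]], and Q = P·diag(2, -2)·P⁻¹.
Then Q^3 = P·diag(8, -8)·P⁻¹ = [[24, -16], [8, -8]] · [[1, -2], [-1, 3]] = [[40, -96], [16, -40]].

[[40, -96], [16, -40]]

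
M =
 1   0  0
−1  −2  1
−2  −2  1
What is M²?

[[1, 0, 0], [−1, 2, −1], [−2, 2, −1]]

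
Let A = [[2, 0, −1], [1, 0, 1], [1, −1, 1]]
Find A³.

A² = [[3, 1, −3], [3, −1, 0], [2, −1, −1]]
A³ = [[4, 3, −5], [5, 0, −4], [2, 1, −4]]

[[4, 3, −5], [5, 0, −4], [2, 1, −4]]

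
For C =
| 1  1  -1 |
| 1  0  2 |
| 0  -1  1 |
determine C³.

C² = [[2, 2, 0], [1, -1, 1], [-1, -1, -1]]
C³ = [[4, 2, 2], [0, 0, -2], [-2, 0, -2]]

[[4, 2, 2], [0, 0, -2], [-2, 0, -2]]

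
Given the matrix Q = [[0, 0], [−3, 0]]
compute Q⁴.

Q is strictly triangular, hence nilpotent: Q² = 0, so Q⁴ = 0.

[[0, 0], [0, 0]]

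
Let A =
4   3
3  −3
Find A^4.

[[634, 129], [129, 333]]

A^2 = [[25, 3], [3, 18]]
A^3 = [[109, 66], [66, −45]]
A^4 = [[634, 129], [129, 333]]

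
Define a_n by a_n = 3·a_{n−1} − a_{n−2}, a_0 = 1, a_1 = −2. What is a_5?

−131

With companion matrix M = [[3, −1], [1, 0]], [a_n, a_{n−1}]ᵀ = M·[a_{n−1}, a_{n−2}]ᵀ, so [a_5, a_4]ᵀ = M⁴·[a_1, a_0]ᵀ.
M⁴ = [[55, −21], [21, −8]], giving [a_5, a_4]ᵀ = [[−131], [−50]].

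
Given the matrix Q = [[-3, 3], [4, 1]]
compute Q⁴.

[[489, -204], [-272, 217]]

Q² = [[21, -6], [-8, 13]]
Q³ = [[-87, 57], [76, -11]]
Q⁴ = [[489, -204], [-272, 217]]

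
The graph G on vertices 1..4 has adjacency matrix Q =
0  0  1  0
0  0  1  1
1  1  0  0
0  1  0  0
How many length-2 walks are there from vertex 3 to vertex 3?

The number of length-2 walks from vertex 3 to vertex 3 is entry (3,3) of Q², where Q is the adjacency matrix.
Q² = [[1, 1, 0, 0], [1, 2, 0, 0], [0, 0, 2, 1], [0, 0, 1, 1]]

2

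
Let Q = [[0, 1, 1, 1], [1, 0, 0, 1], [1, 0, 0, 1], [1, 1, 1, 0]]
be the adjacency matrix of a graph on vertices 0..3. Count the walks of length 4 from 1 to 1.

10

The number of length-4 walks from vertex 1 to vertex 1 is entry (1,1) of Q⁴, where Q is the adjacency matrix.
Q² = [[3, 1, 1, 2], [1, 2, 2, 1], [1, 2, 2, 1], [2, 1, 1, 3]]
Q³ = [[4, 5, 5, 5], [5, 2, 2, 5], [5, 2, 2, 5], [5, 5, 5, 4]]
Q⁴ = [[15, 9, 9, 14], [9, 10, 10, 9], [9, 10, 10, 9], [14, 9, 9, 15]]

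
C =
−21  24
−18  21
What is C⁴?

tr C = 0 and det C = −9, so the characteristic polynomial is λ² − (0)λ + (−9) with roots 3 and −3.
Eigenvectors give P = [[1, 4], [1, 3]] with P⁻¹ = [[−3, 4], [1, −1]], and C = P·diag(3, −3)·P⁻¹.
Then C⁴ = P·diag(81, 81)·P⁻¹ = [[81, 324], [81, 243]] · [[−3, 4], [1, −1]] = [[81, 0], [0, 81]].

[[81, 0], [0, 81]]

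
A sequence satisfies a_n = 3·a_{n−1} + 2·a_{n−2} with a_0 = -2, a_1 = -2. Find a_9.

With companion matrix T = [[3, 2], [1, 0]], [a_n, a_{n−1}]ᵀ = T·[a_{n−1}, a_{n−2}]ᵀ, so [a_9, a_8]ᵀ = T⁸·[a_1, a_0]ᵀ.
T⁸ = [[22363, 12558], [6279, 3526]], giving [a_9, a_8]ᵀ = [[-69842], [-19610]].

-69842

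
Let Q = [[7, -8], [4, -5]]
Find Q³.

tr Q = 2 and det Q = -3, so the characteristic polynomial is λ² − (2)λ + (-3) with roots -1 and 3.
Eigenvectors give P = [[1, -2], [1, -1]] with P⁻¹ = [[-1, 2], [-1, 1]], and Q = P·diag(-1, 3)·P⁻¹.
Then Q³ = P·diag(-1, 27)·P⁻¹ = [[-1, -54], [-1, -27]] · [[-1, 2], [-1, 1]] = [[55, -56], [28, -29]].

[[55, -56], [28, -29]]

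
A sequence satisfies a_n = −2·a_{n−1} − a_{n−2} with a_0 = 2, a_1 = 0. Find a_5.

8

With companion matrix A = [[−2, −1], [1, 0]], [a_n, a_{n−1}]ᵀ = A·[a_{n−1}, a_{n−2}]ᵀ, so [a_5, a_4]ᵀ = A⁴·[a_1, a_0]ᵀ.
A⁴ = [[5, 4], [−4, −3]], giving [a_5, a_4]ᵀ = [[8], [−6]].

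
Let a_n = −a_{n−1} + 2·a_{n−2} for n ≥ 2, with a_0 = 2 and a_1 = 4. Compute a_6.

With companion matrix B = [[−1, 2], [1, 0]], [a_n, a_{n−1}]ᵀ = B·[a_{n−1}, a_{n−2}]ᵀ, so [a_6, a_5]ᵀ = B⁵·[a_1, a_0]ᵀ.
B⁵ = [[−21, 22], [11, −10]], giving [a_6, a_5]ᵀ = [[−40], [24]].

−40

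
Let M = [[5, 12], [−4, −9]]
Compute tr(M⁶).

tr M = −4 and det M = 3, so the characteristic polynomial is λ² − (−4)λ + (3) with roots −1 and −3.
Eigenvectors give P = [[−2, −3], [1, 2]] with P⁻¹ = [[−2, −3], [1, 2]], and M = P·diag(−1, −3)·P⁻¹.
Then M⁶ = P·diag(1, 729)·P⁻¹ = [[−2, −2187], [1, 1458]] · [[−2, −3], [1, 2]] = [[−2183, −4368], [1456, 2913]].

730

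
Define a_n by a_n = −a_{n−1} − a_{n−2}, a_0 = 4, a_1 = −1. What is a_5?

−3

With companion matrix T = [[−1, −1], [1, 0]], [a_n, a_{n−1}]ᵀ = T·[a_{n−1}, a_{n−2}]ᵀ, so [a_5, a_4]ᵀ = T^4·[a_1, a_0]ᵀ.
T^4 = [[−1, −1], [1, 0]], giving [a_5, a_4]ᵀ = [[−3], [−1]].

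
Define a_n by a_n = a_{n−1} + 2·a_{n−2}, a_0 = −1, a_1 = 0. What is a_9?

With companion matrix M = [[1, 2], [1, 0]], [a_n, a_{n−1}]ᵀ = M·[a_{n−1}, a_{n−2}]ᵀ, so [a_9, a_8]ᵀ = M⁸·[a_1, a_0]ᵀ.
M⁸ = [[171, 170], [85, 86]], giving [a_9, a_8]ᵀ = [[−170], [−86]].

−170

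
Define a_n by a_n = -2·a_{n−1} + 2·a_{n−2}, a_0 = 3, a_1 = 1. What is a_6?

144

With companion matrix A = [[-2, 2], [1, 0]], [a_n, a_{n−1}]ᵀ = A·[a_{n−1}, a_{n−2}]ᵀ, so [a_6, a_5]ᵀ = A^5·[a_1, a_0]ᵀ.
A^5 = [[-120, 88], [44, -32]], giving [a_6, a_5]ᵀ = [[144], [-52]].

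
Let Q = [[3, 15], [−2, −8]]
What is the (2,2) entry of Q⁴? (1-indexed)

406

tr Q = −5 and det Q = 6, so the characteristic polynomial is λ² − (−5)λ + (6) with roots −2 and −3.
Eigenvectors give P = [[−3, −5], [1, 2]] with P⁻¹ = [[−2, −5], [1, 3]], and Q = P·diag(−2, −3)·P⁻¹.
Then Q⁴ = P·diag(16, 81)·P⁻¹ = [[−48, −405], [16, 162]] · [[−2, −5], [1, 3]] = [[−309, −975], [130, 406]].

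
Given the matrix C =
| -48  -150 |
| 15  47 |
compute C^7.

tr C = -1 and det C = -6, so the characteristic polynomial is λ² − (-1)λ + (-6) with roots 2 and -3.
Eigenvectors give P = [[3, 10], [-1, -3]] with P⁻¹ = [[-3, -10], [1, 3]], and C = P·diag(2, -3)·P⁻¹.
Then C^7 = P·diag(128, -2187)·P⁻¹ = [[384, -21870], [-128, 6561]] · [[-3, -10], [1, 3]] = [[-23022, -69450], [6945, 20963]].

[[-23022, -69450], [6945, 20963]]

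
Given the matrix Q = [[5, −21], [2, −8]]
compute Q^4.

[[−89, 315], [−30, 106]]

tr Q = −3 and det Q = 2, so the characteristic polynomial is λ² − (−3)λ + (2) with roots −1 and −2.
Eigenvectors give P = [[7, 3], [2, 1]] with P⁻¹ = [[1, −3], [−2, 7]], and Q = P·diag(−1, −2)·P⁻¹.
Then Q^4 = P·diag(1, 16)·P⁻¹ = [[7, 48], [2, 16]] · [[1, −3], [−2, 7]] = [[−89, 315], [−30, 106]].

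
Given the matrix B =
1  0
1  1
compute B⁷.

[[1, 0], [7, 1]]

B = I + N where N = [[0, 0], [1, 0]] is strictly lower-triangular, so N² = 0.
(I + N)⁷ = I + 7·N = [[1, 0], [7, 1]].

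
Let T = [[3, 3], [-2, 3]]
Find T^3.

T^2 = [[3, 18], [-12, 3]]
T^3 = [[-27, 63], [-42, -27]]

[[-27, 63], [-42, -27]]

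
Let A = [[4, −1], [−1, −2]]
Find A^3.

A^2 = [[17, −2], [−2, 5]]
A^3 = [[70, −13], [−13, −8]]

[[70, −13], [−13, −8]]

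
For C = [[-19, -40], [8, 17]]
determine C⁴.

tr C = -2 and det C = -3, so the characteristic polynomial is λ² − (-2)λ + (-3) with roots 1 and -3.
Eigenvectors give P = [[2, -5], [-1, 2]] with P⁻¹ = [[-2, -5], [-1, -2]], and C = P·diag(1, -3)·P⁻¹.
Then C⁴ = P·diag(1, 81)·P⁻¹ = [[2, -405], [-1, 162]] · [[-2, -5], [-1, -2]] = [[401, 800], [-160, -319]].

[[401, 800], [-160, -319]]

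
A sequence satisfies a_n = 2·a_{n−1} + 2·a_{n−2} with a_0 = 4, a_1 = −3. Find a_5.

−4

With companion matrix M = [[2, 2], [1, 0]], [a_n, a_{n−1}]ᵀ = M·[a_{n−1}, a_{n−2}]ᵀ, so [a_5, a_4]ᵀ = M⁴·[a_1, a_0]ᵀ.
M⁴ = [[44, 32], [16, 12]], giving [a_5, a_4]ᵀ = [[−4], [0]].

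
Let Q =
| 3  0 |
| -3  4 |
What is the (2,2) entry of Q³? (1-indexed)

Q² = [[9, 0], [-21, 16]]
Q³ = [[27, 0], [-111, 64]]

64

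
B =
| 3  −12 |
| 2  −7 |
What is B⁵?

[[483, −1452], [242, −727]]

tr B = −4 and det B = 3, so the characteristic polynomial is λ² − (−4)λ + (3) with roots −1 and −3.
Eigenvectors give P = [[3, 2], [1, 1]] with P⁻¹ = [[1, −2], [−1, 3]], and B = P·diag(−1, −3)·P⁻¹.
Then B⁵ = P·diag(−1, −243)·P⁻¹ = [[−3, −486], [−1, −243]] · [[1, −2], [−1, 3]] = [[483, −1452], [242, −727]].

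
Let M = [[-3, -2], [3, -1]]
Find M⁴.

[[-87, -16], [24, -71]]

M² = [[3, 8], [-12, -5]]
M³ = [[15, -14], [21, 29]]
M⁴ = [[-87, -16], [24, -71]]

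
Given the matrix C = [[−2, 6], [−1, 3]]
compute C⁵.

[[−2, 6], [−1, 3]]

C² = C (a projection; rank 1, trace 1), so C⁵ = C.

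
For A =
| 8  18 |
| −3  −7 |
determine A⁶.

tr A = 1 and det A = −2, so the characteristic polynomial is λ² − (1)λ + (−2) with roots 2 and −1.
Eigenvectors give P = [[3, −2], [−1, 1]] with P⁻¹ = [[1, 2], [1, 3]], and A = P·diag(2, −1)·P⁻¹.
Then A⁶ = P·diag(64, 1)·P⁻¹ = [[192, −2], [−64, 1]] · [[1, 2], [1, 3]] = [[190, 378], [−63, −125]].

[[190, 378], [−63, −125]]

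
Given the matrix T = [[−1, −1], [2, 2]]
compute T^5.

T² = T (a projection; rank 1, trace 1), so T^5 = T.

[[−1, −1], [2, 2]]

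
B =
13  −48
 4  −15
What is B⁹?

[[59053, −236208], [19684, −78735]]

tr B = −2 and det B = −3, so the characteristic polynomial is λ² − (−2)λ + (−3) with roots −3 and 1.
Eigenvectors give P = [[3, 4], [1, 1]] with P⁻¹ = [[−1, 4], [1, −3]], and B = P·diag(−3, 1)·P⁻¹.
Then B⁹ = P·diag(−19683, 1)·P⁻¹ = [[−59049, 4], [−19683, 1]] · [[−1, 4], [1, −3]] = [[59053, −236208], [19684, −78735]].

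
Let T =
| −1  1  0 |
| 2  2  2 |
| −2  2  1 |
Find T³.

[[−5, 9, 4], [10, 30, 26], [−6, 22, 13]]

T² = [[3, 1, 2], [−2, 10, 6], [4, 4, 5]]
T³ = [[−5, 9, 4], [10, 30, 26], [−6, 22, 13]]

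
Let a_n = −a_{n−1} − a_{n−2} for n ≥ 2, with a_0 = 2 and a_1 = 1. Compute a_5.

−3

With companion matrix A = [[−1, −1], [1, 0]], [a_n, a_{n−1}]ᵀ = A·[a_{n−1}, a_{n−2}]ᵀ, so [a_5, a_4]ᵀ = A⁴·[a_1, a_0]ᵀ.
A⁴ = [[−1, −1], [1, 0]], giving [a_5, a_4]ᵀ = [[−3], [1]].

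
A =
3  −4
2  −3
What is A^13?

A² = I (check: tr A = 0 and det A = −1), so A^13 = A since 13 is odd.

[[3, −4], [2, −3]]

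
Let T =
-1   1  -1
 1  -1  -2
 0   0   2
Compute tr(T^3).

0

T^2 = [[2, -2, -3], [-2, 2, -3], [0, 0, 4]]
T^3 = [[-4, 4, -4], [4, -4, -8], [0, 0, 8]]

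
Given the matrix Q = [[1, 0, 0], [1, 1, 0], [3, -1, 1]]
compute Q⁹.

Q = I + N where N = [[0, 0, 0], [1, 0, 0], [3, -1, 0]] is strictly lower-triangular, so N³ = 0.
(I + N)⁹ = I + 9·N + 36·N² = [[1, 0, 0], [9, 1, 0], [-9, -9, 1]].

[[1, 0, 0], [9, 1, 0], [-9, -9, 1]]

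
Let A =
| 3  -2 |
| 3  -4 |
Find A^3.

A^2 = [[3, 2], [-3, 10]]
A^3 = [[15, -14], [21, -34]]

[[15, -14], [21, -34]]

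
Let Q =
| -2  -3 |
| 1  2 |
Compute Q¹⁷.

[[-2, -3], [1, 2]]

Q² = I (check: tr Q = 0 and det Q = -1), so Q¹⁷ = Q since 17 is odd.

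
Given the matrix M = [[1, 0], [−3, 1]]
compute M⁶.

[[1, 0], [−18, 1]]

M = I + N where N = [[0, 0], [−3, 0]] is strictly lower-triangular, so N² = 0.
(I + N)⁶ = I + 6·N = [[1, 0], [−18, 1]].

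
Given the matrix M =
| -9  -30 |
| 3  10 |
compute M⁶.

M² = M (a projection; rank 1, trace 1), so M⁶ = M.

[[-9, -30], [3, 10]]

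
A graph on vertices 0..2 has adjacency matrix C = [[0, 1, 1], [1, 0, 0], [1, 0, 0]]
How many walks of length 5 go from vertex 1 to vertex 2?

0

The number of length-5 walks from vertex 1 to vertex 2 is entry (1,2) of C⁵, where C is the adjacency matrix.
C² = [[2, 0, 0], [0, 1, 1], [0, 1, 1]]
C³ = [[0, 2, 2], [2, 0, 0], [2, 0, 0]]
C⁴ = [[4, 0, 0], [0, 2, 2], [0, 2, 2]]
C⁵ = [[0, 4, 4], [4, 0, 0], [4, 0, 0]]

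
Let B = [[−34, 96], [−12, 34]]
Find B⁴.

[[16, 0], [0, 16]]

tr B = 0 and det B = −4, so the characteristic polynomial is λ² − (0)λ + (−4) with roots 2 and −2.
Eigenvectors give P = [[−8, −3], [−3, −1]] with P⁻¹ = [[1, −3], [−3, 8]], and B = P·diag(2, −2)·P⁻¹.
Then B⁴ = P·diag(16, 16)·P⁻¹ = [[−128, −48], [−48, −16]] · [[1, −3], [−3, 8]] = [[16, 0], [0, 16]].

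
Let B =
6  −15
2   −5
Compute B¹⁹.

[[6, −15], [2, −5]]

B² = B (a projection; rank 1, trace 1), so B¹⁹ = B.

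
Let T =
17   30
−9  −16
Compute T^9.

[[3077, 5130], [−1539, −2566]]

tr T = 1 and det T = −2, so the characteristic polynomial is λ² − (1)λ + (−2) with roots −1 and 2.
Eigenvectors give P = [[−5, 2], [3, −1]] with P⁻¹ = [[1, 2], [3, 5]], and T = P·diag(−1, 2)·P⁻¹.
Then T^9 = P·diag(−1, 512)·P⁻¹ = [[5, 1024], [−3, −512]] · [[1, 2], [3, 5]] = [[3077, 5130], [−1539, −2566]].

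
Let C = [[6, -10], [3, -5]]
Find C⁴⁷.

[[6, -10], [3, -5]]

C² = C (a projection; rank 1, trace 1), so C⁴⁷ = C.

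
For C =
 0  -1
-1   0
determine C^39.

C² = I (check: tr C = 0 and det C = -1), so C^39 = C since 39 is odd.

[[0, -1], [-1, 0]]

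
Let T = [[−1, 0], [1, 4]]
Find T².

[[1, 0], [3, 16]]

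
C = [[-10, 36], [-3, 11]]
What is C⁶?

[[-188, 756], [-63, 253]]

tr C = 1 and det C = -2, so the characteristic polynomial is λ² − (1)λ + (-2) with roots 2 and -1.
Eigenvectors give P = [[3, 4], [1, 1]] with P⁻¹ = [[-1, 4], [1, -3]], and C = P·diag(2, -1)·P⁻¹.
Then C⁶ = P·diag(64, 1)·P⁻¹ = [[192, 4], [64, 1]] · [[-1, 4], [1, -3]] = [[-188, 756], [-63, 253]].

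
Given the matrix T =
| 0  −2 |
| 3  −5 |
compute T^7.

[[3990, −4118], [6177, −6305]]

tr T = −5 and det T = 6, so the characteristic polynomial is λ² − (−5)λ + (6) with roots −2 and −3.
Eigenvectors give P = [[1, −2], [1, −3]] with P⁻¹ = [[3, −2], [1, −1]], and T = P·diag(−2, −3)·P⁻¹.
Then T^7 = P·diag(−128, −2187)·P⁻¹ = [[−128, 4374], [−128, 6561]] · [[3, −2], [1, −1]] = [[3990, −4118], [6177, −6305]].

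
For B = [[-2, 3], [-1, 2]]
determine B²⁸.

[[1, 0], [0, 1]]

B² = I (check: tr B = 0 and det B = -1), so B²⁸ = I since 28 is even.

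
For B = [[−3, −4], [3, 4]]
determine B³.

[[−3, −4], [3, 4]]

B² = B (a projection; rank 1, trace 1), so B³ = B.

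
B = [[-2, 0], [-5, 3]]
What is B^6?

tr B = 1 and det B = -6, so the characteristic polynomial is λ² − (1)λ + (-6) with roots -2 and 3.
Eigenvectors give P = [[1, 0], [1, -1]] with P⁻¹ = [[1, 0], [1, -1]], and B = P·diag(-2, 3)·P⁻¹.
Then B^6 = P·diag(64, 729)·P⁻¹ = [[64, 0], [64, -729]] · [[1, 0], [1, -1]] = [[64, 0], [-665, 729]].

[[64, 0], [-665, 729]]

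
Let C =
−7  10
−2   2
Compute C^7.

[[−10423, 20590], [−4118, 8108]]

tr C = −5 and det C = 6, so the characteristic polynomial is λ² − (−5)λ + (6) with roots −3 and −2.
Eigenvectors give P = [[5, 2], [2, 1]] with P⁻¹ = [[1, −2], [−2, 5]], and C = P·diag(−3, −2)·P⁻¹.
Then C^7 = P·diag(−2187, −128)·P⁻¹ = [[−10935, −256], [−4374, −128]] · [[1, −2], [−2, 5]] = [[−10423, 20590], [−4118, 8108]].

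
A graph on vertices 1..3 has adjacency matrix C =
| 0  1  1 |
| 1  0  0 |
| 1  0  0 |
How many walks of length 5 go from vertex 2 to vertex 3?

0

The number of length-5 walks from vertex 2 to vertex 3 is entry (2,3) of C^5, where C is the adjacency matrix.
C^2 = [[2, 0, 0], [0, 1, 1], [0, 1, 1]]
C^3 = [[0, 2, 2], [2, 0, 0], [2, 0, 0]]
C^4 = [[4, 0, 0], [0, 2, 2], [0, 2, 2]]
C^5 = [[0, 4, 4], [4, 0, 0], [4, 0, 0]]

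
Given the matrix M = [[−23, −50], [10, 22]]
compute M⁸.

[[31781, 63050], [−12610, −24964]]

tr M = −1 and det M = −6, so the characteristic polynomial is λ² − (−1)λ + (−6) with roots 2 and −3.
Eigenvectors give P = [[−2, 5], [1, −2]] with P⁻¹ = [[2, 5], [1, 2]], and M = P·diag(2, −3)·P⁻¹.
Then M⁸ = P·diag(256, 6561)·P⁻¹ = [[−512, 32805], [256, −13122]] · [[2, 5], [1, 2]] = [[31781, 63050], [−12610, −24964]].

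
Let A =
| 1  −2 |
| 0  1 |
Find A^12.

A = I + N where N = [[0, −2], [0, 0]] is strictly upper-triangular, so N^2 = 0.
(I + N)^12 = I + 12·N = [[1, −24], [0, 1]].

[[1, −24], [0, 1]]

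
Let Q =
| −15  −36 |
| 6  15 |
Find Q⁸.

[[6561, 0], [0, 6561]]

tr Q = 0 and det Q = −9, so the characteristic polynomial is λ² − (0)λ + (−9) with roots 3 and −3.
Eigenvectors give P = [[−2, −3], [1, 1]] with P⁻¹ = [[1, 3], [−1, −2]], and Q = P·diag(3, −3)·P⁻¹.
Then Q⁸ = P·diag(6561, 6561)·P⁻¹ = [[−13122, −19683], [6561, 6561]] · [[1, 3], [−1, −2]] = [[6561, 0], [0, 6561]].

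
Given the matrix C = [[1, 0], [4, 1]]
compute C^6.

[[1, 0], [24, 1]]

C = I + N where N = [[0, 0], [4, 0]] is strictly lower-triangular, so N^2 = 0.
(I + N)^6 = I + 6·N = [[1, 0], [24, 1]].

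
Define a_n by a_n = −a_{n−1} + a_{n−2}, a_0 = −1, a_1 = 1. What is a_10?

With companion matrix B = [[−1, 1], [1, 0]], [a_n, a_{n−1}]ᵀ = B·[a_{n−1}, a_{n−2}]ᵀ, so [a_10, a_9]ᵀ = B⁹·[a_1, a_0]ᵀ.
B⁹ = [[−55, 34], [34, −21]], giving [a_10, a_9]ᵀ = [[−89], [55]].

−89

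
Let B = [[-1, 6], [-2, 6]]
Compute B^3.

[[-49, 114], [-38, 84]]

tr B = 5 and det B = 6, so the characteristic polynomial is λ² − (5)λ + (6) with roots 3 and 2.
Eigenvectors give P = [[-3, 2], [-2, 1]] with P⁻¹ = [[1, -2], [2, -3]], and B = P·diag(3, 2)·P⁻¹.
Then B^3 = P·diag(27, 8)·P⁻¹ = [[-81, 16], [-54, 8]] · [[1, -2], [2, -3]] = [[-49, 114], [-38, 84]].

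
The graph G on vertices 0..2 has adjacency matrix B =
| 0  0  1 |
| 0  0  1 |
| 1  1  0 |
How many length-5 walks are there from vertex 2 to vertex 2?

0

The number of length-5 walks from vertex 2 to vertex 2 is entry (2,2) of B^5, where B is the adjacency matrix.
B^2 = [[1, 1, 0], [1, 1, 0], [0, 0, 2]]
B^3 = [[0, 0, 2], [0, 0, 2], [2, 2, 0]]
B^4 = [[2, 2, 0], [2, 2, 0], [0, 0, 4]]
B^5 = [[0, 0, 4], [0, 0, 4], [4, 4, 0]]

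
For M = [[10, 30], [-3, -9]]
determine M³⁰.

[[10, 30], [-3, -9]]

M² = M (a projection; rank 1, trace 1), so M³⁰ = M.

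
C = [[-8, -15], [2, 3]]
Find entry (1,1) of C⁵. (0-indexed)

1023

tr C = -5 and det C = 6, so the characteristic polynomial is λ² − (-5)λ + (6) with roots -3 and -2.
Eigenvectors give P = [[-3, -5], [1, 2]] with P⁻¹ = [[-2, -5], [1, 3]], and C = P·diag(-3, -2)·P⁻¹.
Then C⁵ = P·diag(-243, -32)·P⁻¹ = [[729, 160], [-243, -64]] · [[-2, -5], [1, 3]] = [[-1298, -3165], [422, 1023]].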